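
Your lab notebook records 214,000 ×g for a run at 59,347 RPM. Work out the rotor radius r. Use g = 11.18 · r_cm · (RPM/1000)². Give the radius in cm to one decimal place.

≈ 5.4 cm

214000 = 11.18 × r × (59.347)²
r = 214000 / (11.18 × 3522.066409) = 214000 / 39376.7 ≈ 5.435 cm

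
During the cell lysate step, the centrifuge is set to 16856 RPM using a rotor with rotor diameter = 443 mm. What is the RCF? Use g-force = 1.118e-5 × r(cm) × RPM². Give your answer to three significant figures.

r = 443 mm / 2 = 221.5 mm = 22.15 cm
RCF = 1.118 × 10⁻⁵ × 22.15 × (16856)² = 1.118 × 10⁻⁵ × 22.15 × 284,124,736 ≈ 70,359.8 × g

70400 g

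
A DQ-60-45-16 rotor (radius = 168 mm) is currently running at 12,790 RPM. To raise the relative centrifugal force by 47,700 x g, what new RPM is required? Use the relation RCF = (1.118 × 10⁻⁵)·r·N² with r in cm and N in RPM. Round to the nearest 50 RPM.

r = 168 mm = 16.8 cm
Current RCF = 1.118 × 10⁻⁵ × 16.8 × (12790)² = 1.118 × 10⁻⁵ × 16.8 × 163,584,100 ≈ 30,725 × g
Target RCF = 30,725 + 47,700 = 78,425 × g
N² = 78,425 / (18.7824 × 10⁻⁵) = 417,545,149
N ≈ √417,545,149 ≈ 20,433.9

N₂ ≈ 20450 RPM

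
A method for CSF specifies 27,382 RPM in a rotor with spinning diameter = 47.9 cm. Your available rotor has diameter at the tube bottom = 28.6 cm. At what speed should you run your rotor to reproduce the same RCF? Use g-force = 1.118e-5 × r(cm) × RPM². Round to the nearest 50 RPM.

≈ 35450 RPM

Original rotor: r = 47.9 / 2 = 23.95 cm
RCF = 1.118 × 10⁻⁵ × r × N²
RCF_original = 1.118 × 10⁻⁵ × 23.95 × (27382)² = 1.118 × 10⁻⁵ × 23.95 × 749,773,924 ≈ 200,760.2 × g
Your rotor: r = 28.6 / 2 = 14.3 cm
200,760.2 = 1.118 × 10⁻⁵ × 14.3 × N²
N² = 200,760.2 / (15.9874 × 10⁻⁵) = 1,255,740,145
N ≈ √1,255,740,145 ≈ 35,436.4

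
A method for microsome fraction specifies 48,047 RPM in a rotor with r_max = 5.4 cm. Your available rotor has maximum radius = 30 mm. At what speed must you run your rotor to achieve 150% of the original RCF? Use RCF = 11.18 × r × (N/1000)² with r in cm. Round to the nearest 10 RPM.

≈ 78950 RPM

RCF = 11.18 × r × (N/1000)²
RCF_original = 11.18 × 5.4 × (48.047)² = 11.18 × 5.4 × 2,308.514209 ≈ 139,369.6 × g
Target RCF = 1.5 × 139,369.6 ≈ 209,054.4 × g
Your rotor: r = 30 mm = 3.0 cm
209,054.4 = 11.18 × 3 × (N/1000)²
(N/1000)² = 209,054.4 / 33.54 = 6232.987
N = 1000 × √6232.987 ≈ 78,949.3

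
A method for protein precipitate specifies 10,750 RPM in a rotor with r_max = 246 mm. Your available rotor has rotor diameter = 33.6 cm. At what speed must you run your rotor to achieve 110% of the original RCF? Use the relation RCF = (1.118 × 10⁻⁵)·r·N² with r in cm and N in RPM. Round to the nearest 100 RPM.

Original rotor: r = 246 mm = 24.6 cm
RCF_original = 1.118 × 10⁻⁵ × 24.6 × (10750)² = 1.118 × 10⁻⁵ × 24.6 × 115,562,500 ≈ 31,782.9 × g
Target RCF = 1.1 × 31,782.9 ≈ 34,961.2 × g
Your rotor: r = 33.6 / 2 = 16.8 cm
34,961.2 = 1.118 × 10⁻⁵ × 16.8 × N²
N² = 34,961.2 / (18.7824 × 10⁻⁵) = 186,138,087
N ≈ √186,138,087 ≈ 13,643.2

≈ 13600 RPM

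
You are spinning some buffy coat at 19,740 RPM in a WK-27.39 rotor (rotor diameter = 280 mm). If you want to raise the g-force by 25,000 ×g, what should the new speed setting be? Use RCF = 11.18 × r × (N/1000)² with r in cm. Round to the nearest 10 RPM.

N₂ ≈ 23440 RPM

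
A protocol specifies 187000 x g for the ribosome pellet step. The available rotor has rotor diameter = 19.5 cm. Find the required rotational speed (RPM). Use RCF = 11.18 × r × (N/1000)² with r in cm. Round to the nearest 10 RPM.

N ≈ 41420 RPM

r = 19.5 / 2 = 9.75 cm
RCF = 11.18 × r × (N/1000)²
187,000 = 11.18 × 9.75 × (N/1000)²
(N/1000)² = 187,000 / 109.005 = 1715.518
N = 1000 × √1715.518 ≈ 41,418.8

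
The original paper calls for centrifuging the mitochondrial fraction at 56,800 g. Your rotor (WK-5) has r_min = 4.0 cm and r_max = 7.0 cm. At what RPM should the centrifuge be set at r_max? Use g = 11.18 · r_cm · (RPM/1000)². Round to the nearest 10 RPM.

≈ 26940 RPM

Use r_max = 7.0 cm.
56,800 = 11.18 × 7 × (N/1000)²
(N/1000)² = 56,800 / 78.26 = 725.7858
N = 1000 × √725.7858 ≈ 26,940.4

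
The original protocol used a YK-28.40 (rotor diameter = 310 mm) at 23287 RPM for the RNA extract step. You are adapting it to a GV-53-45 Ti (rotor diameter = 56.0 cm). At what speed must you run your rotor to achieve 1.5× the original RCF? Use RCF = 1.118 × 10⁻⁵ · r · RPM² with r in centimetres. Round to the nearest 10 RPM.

≈ 21220 RPM

Original rotor: r = 310 mm / 2 = 155 mm = 15.5 cm
RCF_original = 1.118 × 10⁻⁵ × 15.5 × (23287)² = 1.118 × 10⁻⁵ × 15.5 × 542,284,369 ≈ 93,972.5 × g
Target RCF = 1.5 × 93,972.5 ≈ 140,958.8 × g
Your rotor: r = 56.0 / 2 = 28 cm
140,958.8 = 1.118 × 10⁻⁵ × 28 × N²
N² = 140,958.8 / (31.304 × 10⁻⁵) = 450,290,059
N ≈ √450,290,059 ≈ 21,220.0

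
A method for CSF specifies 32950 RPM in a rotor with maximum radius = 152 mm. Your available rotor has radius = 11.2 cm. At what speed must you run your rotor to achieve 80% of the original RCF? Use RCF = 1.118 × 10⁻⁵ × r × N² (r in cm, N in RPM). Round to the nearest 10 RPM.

34330 RPM

Original rotor: r = 152 mm = 15.2 cm
RCF_original = 1.118 × 10⁻⁵ × 15.2 × (32950)² = 1.118 × 10⁻⁵ × 15.2 × 1,085,702,500 ≈ 184,499.9 × g
Target RCF = 0.8 × 184,499.9 ≈ 147,599.9 × g
147,599.9 = 1.118 × 10⁻⁵ × 11.2 × N²
N² = 147,599.9 / (12.5216 × 10⁻⁵) = 1,178,762,299
N ≈ √1,178,762,299 ≈ 34,333.1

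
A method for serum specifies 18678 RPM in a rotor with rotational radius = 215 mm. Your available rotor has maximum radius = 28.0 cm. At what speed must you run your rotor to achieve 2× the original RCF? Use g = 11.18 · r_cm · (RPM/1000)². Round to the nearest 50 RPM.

Original rotor: r = 215 mm = 21.5 cm
RCF_original = 11.18 × 21.5 × (18.678)² = 11.18 × 21.5 × 348.867684 ≈ 83,857.3 × g
Target RCF = 2 × 83,857.3 ≈ 167,714.6 × g
167,714.6 = 11.18 × 28 × (N/1000)²
(N/1000)² = 167,714.6 / 313.04 = 535.7609
N = 1000 × √535.7609 ≈ 23,146.5

≈ 23150 RPM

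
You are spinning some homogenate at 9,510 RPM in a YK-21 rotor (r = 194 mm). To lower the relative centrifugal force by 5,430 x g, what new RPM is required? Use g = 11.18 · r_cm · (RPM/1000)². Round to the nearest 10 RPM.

8090 RPM

r = 194 mm = 19.4 cm
Current RCF = 11.18 × 19.4 × (9.51)² = 11.18 × 19.4 × 90.4401 ≈ 19,615.7 × g
Target RCF = 19,615.7 − 5,430 = 14,185.7 × g
(N/1000)² = 14,185.7 / 216.892 = 65.40444
N = 1000 × √65.40444 ≈ 8,087.3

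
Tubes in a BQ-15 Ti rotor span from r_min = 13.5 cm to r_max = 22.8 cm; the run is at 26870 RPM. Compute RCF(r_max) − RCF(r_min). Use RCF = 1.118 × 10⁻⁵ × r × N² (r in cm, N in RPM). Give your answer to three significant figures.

RCF_max = 1.118 × 10⁻⁵ × 22.8 × (26870)² = 1.118 × 10⁻⁵ × 22.8 × 721,996,900 ≈ 184,039.9 × g
RCF_min = 1.118 × 10⁻⁵ × 13.5 × (26870)² = 1.118 × 10⁻⁵ × 13.5 × 721,996,900 ≈ 108,971 × g
ΔRCF = 184,039.9 − 108,971 = 75,068.9

ΔRCF ≈ 75100 x g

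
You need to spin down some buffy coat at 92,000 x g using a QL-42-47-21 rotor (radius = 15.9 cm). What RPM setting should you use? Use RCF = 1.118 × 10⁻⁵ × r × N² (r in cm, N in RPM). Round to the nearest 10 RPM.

92,000 = 1.118 × 10⁻⁵ × 15.9 × N²
N² = 92,000 / (17.7762 × 10⁻⁵) = 517,545,932
N ≈ √517,545,932 ≈ 22,749.6

N ≈ 22750 RPM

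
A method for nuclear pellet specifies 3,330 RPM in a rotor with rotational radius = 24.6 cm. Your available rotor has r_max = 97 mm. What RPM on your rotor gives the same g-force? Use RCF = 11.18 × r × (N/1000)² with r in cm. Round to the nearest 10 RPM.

5300 RPM

RCF = 11.18 × r × (N/1000)²
RCF_original = 11.18 × 24.6 × (3.33)² = 11.18 × 24.6 × 11.0889 ≈ 3,049.8 × g
Your rotor: r = 97 mm = 9.7 cm
3,049.8 = 11.18 × 9.7 × (N/1000)²
(N/1000)² = 3,049.8 / 108.446 = 28.12275
N = 1000 × √28.12275 ≈ 5,303.1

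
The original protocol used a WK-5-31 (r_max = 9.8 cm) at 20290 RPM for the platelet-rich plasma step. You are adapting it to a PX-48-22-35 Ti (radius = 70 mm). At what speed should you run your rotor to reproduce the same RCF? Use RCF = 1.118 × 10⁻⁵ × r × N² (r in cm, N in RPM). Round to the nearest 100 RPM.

RCF_original = 1.118 × 10⁻⁵ × 9.8 × (20290)² = 1.118 × 10⁻⁵ × 9.8 × 411,684,100 ≈ 45,105.8 × g
Your rotor: r = 70 mm = 7.0 cm
45,105.8 = 1.118 × 10⁻⁵ × 7 × N²
N² = 45,105.8 / (7.826 × 10⁻⁵) = 576,358,293
N ≈ √576,358,293 ≈ 24,007.5

≈ 24000 RPM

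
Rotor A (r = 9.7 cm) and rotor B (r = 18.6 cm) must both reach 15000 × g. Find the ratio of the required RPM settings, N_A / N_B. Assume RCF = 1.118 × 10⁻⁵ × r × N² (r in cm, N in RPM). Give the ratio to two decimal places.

At fixed RCF, N ∝ 1/√r, so N_A/N_B = √(r_B/r_A) = √(18.6/9.7) = √1.917526 = 1.3847.

1.38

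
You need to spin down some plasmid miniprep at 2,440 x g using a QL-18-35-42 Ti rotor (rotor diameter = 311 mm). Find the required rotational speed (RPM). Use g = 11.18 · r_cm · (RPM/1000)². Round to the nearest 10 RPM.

N ≈ 3750 RPM

r = 311 mm / 2 = 155.5 mm = 15.55 cm
2,440 = 11.18 × 15.55 × (N/1000)²
(N/1000)² = 2,440 / 173.849 = 14.03517
N = 1000 × √14.03517 ≈ 3,746.4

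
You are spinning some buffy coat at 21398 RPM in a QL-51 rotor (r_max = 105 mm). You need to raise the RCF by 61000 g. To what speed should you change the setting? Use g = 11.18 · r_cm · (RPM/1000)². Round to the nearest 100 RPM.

r = 105 mm = 10.5 cm
Current RCF = 11.18 × 10.5 × (21.398)² = 11.18 × 10.5 × 457.874404 ≈ 53,749.9 × g
Target RCF = 53,749.9 + 61,000 = 114,749.9 × g
(N/1000)² = 114,749.9 / 117.39 = 977.51
N = 1000 × √977.51 ≈ 31,265.2

31300 RPM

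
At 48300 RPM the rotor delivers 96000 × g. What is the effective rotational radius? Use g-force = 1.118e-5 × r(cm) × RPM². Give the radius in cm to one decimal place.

r ≈ 3.7 cm

96000 = 1.118 × 10⁻⁵ × r × (48300)²
r = 96000 / (1.118 × 10⁻⁵ × 2,332,890,000) = 96000 / 26081.71 ≈ 3.681 cm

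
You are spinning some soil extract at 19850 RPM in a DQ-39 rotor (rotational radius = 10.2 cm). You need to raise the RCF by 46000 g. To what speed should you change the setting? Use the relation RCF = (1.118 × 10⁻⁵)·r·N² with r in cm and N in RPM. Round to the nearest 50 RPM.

Current RCF = 1.118 × 10⁻⁵ × 10.2 × (19850)² = 1.118 × 10⁻⁵ × 10.2 × 394,022,500 ≈ 44,932.7 × g
Target RCF = 44,932.7 + 46,000 = 90,932.7 × g
N² = 90,932.7 / (11.4036 × 10⁻⁵) = 797,403,452
N ≈ √797,403,452 ≈ 28,238.3

N₂ ≈ 28250 RPM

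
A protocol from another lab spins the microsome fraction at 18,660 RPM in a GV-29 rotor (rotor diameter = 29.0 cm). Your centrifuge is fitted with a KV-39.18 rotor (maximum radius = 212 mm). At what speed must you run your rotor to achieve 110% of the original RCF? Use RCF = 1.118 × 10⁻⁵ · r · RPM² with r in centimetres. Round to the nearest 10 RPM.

16190 RPM

Original rotor: r = 29.0 / 2 = 14.5 cm
RCF_original = 1.118 × 10⁻⁵ × 14.5 × (18660)² = 1.118 × 10⁻⁵ × 14.5 × 348,195,600 ≈ 56,446 × g
Target RCF = 1.1 × 56,446 ≈ 62,090.6 × g
Your rotor: r = 212 mm = 21.2 cm
62,090.6 = 1.118 × 10⁻⁵ × 21.2 × N²
N² = 62,090.6 / (23.7016 × 10⁻⁵) = 261,967,968
N ≈ √261,967,968 ≈ 16,185.4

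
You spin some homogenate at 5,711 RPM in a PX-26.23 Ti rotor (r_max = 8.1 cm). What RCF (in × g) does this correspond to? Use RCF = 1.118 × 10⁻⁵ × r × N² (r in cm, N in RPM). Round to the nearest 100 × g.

3000 × g

RCF = 1.118 × 10⁻⁵ × 8.1 × (5711)² = 1.118 × 10⁻⁵ × 8.1 × 32,615,521 ≈ 2,953.6 × g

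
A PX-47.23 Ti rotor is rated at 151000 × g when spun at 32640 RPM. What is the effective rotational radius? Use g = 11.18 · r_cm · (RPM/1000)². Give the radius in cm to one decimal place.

151000 = 11.18 × r × (32.64)²
r = 151000 / (11.18 × 1065.3696) = 151000 / 11910.83 ≈ 12.678 cm

12.7 cm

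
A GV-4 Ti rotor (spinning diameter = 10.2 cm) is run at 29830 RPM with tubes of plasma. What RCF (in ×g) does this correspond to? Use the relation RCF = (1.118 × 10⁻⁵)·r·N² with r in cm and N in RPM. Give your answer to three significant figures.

r = 10.2 / 2 = 5.1 cm
RCF = 1.118 × 10⁻⁵ × 5.1 × (29830)² = 1.118 × 10⁻⁵ × 5.1 × 889,828,900 ≈ 50,736.3 × g

50700 ×g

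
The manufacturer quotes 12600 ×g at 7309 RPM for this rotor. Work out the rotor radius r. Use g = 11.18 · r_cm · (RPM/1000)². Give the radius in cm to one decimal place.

≈ 21.1 cm

RCF = 11.18 × r × (N/1000)²
12600 = 11.18 × r × (7.309)²
r = 12600 / (11.18 × 53.421481) = 12600 / 597.2522 ≈ 21.097 cm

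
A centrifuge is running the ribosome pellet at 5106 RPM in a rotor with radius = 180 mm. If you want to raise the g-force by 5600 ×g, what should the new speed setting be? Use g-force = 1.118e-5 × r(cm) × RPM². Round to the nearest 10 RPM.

≈ 7340 RPM

r = 180 mm = 18.0 cm
Current RCF = 1.118 × 10⁻⁵ × 18 × (5106)² = 1.118 × 10⁻⁵ × 18 × 26,071,236 ≈ 5,246.6 × g
Target RCF = 5,246.6 + 5,600 = 10,846.6 × g
N² = 10,846.6 / (20.124 × 10⁻⁵) = 53,898,827
N ≈ √53,898,827 ≈ 7,341.6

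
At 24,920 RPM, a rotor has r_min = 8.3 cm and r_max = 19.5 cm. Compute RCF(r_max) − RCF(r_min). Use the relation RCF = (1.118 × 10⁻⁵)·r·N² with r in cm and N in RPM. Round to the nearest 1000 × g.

ΔRCF = 1.118 × 10⁻⁵ × (r_max − r_min) × N² = 1.118 × 10⁻⁵ × 11.2 × 621,006,400 ≈ 77,759.9

78000 × g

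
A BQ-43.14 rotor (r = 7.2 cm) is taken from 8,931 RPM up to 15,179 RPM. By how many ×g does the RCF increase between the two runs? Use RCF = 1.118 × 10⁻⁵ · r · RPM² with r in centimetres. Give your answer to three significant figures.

RCF₁ = 1.118 × 10⁻⁵ × 7.2 × (8931)² = 1.118 × 10⁻⁵ × 7.2 × 79,762,761 ≈ 6,420.6 × g
RCF₂ = 1.118 × 10⁻⁵ × 7.2 × (15179)² = 1.118 × 10⁻⁵ × 7.2 × 230,402,041 ≈ 18,546.4 × g
Increase = 18,546.4 − 6,420.6 = 12,125.8

≈ 12100 ×g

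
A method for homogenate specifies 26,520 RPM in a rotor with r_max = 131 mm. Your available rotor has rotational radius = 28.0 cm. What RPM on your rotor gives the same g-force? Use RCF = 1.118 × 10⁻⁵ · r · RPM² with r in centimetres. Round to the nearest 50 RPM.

Original rotor: r = 131 mm = 13.1 cm
RCF_original = 1.118 × 10⁻⁵ × 13.1 × (26520)² = 1.118 × 10⁻⁵ × 13.1 × 703,310,400 ≈ 103,005.4 × g
103,005.4 = 1.118 × 10⁻⁵ × 28 × N²
N² = 103,005.4 / (31.304 × 10⁻⁵) = 329,048,684
N ≈ √329,048,684 ≈ 18,139.7

18150 RPM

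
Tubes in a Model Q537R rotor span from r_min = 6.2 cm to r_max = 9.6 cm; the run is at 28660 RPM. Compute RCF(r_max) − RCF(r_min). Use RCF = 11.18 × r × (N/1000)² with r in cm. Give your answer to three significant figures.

31200 × g

RCF_max = 11.18 × 9.6 × (28.66)² = 11.18 × 9.6 × 821.3956 ≈ 88,158.7 × g
RCF_min = 11.18 × 6.2 × (28.66)² = 11.18 × 6.2 × 821.3956 ≈ 56,935.9 × g
ΔRCF = 88,158.7 − 56,935.9 = 31,222.8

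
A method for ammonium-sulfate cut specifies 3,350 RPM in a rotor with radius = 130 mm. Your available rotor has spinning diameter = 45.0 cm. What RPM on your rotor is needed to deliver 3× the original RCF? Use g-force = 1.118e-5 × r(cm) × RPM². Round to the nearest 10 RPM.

4410 RPM

Original rotor: r = 130 mm = 13.0 cm
RCF_original = 1.118 × 10⁻⁵ × 13 × (3350)² = 1.118 × 10⁻⁵ × 13 × 11,222,500 ≈ 1,631.1 × g
Target RCF = 3 × 1,631.1 ≈ 4,893.3 × g
Your rotor: r = 45.0 / 2 = 22.5 cm
4,893.3 = 1.118 × 10⁻⁵ × 22.5 × N²
N² = 4,893.3 / (25.155 × 10⁻⁵) = 19,452,594
N ≈ √19,452,594 ≈ 4,410.5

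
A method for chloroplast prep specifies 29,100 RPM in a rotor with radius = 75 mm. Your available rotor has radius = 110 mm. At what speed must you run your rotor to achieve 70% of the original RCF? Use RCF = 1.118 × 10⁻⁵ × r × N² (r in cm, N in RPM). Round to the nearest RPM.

20104 RPM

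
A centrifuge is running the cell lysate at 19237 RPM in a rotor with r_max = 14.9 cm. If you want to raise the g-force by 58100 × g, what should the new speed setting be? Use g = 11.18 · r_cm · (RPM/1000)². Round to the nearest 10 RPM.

Current RCF = 11.18 × 14.9 × (19.237)² = 11.18 × 14.9 × 370.062169 ≈ 61,645.7 × g
Target RCF = 61,645.7 + 58,100 = 119,745.7 × g
(N/1000)² = 119,745.7 / 166.582 = 718.8394
N = 1000 × √718.8394 ≈ 26,811.2

≈ 26810 RPM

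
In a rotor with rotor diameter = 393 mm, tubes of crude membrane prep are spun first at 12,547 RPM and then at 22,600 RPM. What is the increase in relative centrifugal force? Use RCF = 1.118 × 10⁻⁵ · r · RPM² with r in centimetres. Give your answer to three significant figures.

r = 393 mm / 2 = 196.5 mm = 19.65 cm
RCF₁ = 1.118 × 10⁻⁵ × 19.65 × (12547)² = 1.118 × 10⁻⁵ × 19.65 × 157,427,209 ≈ 34,584.7 × g
RCF₂ = 1.118 × 10⁻⁵ × 19.65 × (22600)² = 1.118 × 10⁻⁵ × 19.65 × 510,760,000 ≈ 112,207.3 × g
Increase = 112,207.3 − 34,584.7 = 77,622.6

77600 ×g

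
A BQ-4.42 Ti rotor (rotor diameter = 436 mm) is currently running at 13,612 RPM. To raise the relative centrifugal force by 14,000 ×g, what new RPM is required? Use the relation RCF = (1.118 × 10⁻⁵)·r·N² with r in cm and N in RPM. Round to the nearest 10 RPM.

≈ 15580 RPM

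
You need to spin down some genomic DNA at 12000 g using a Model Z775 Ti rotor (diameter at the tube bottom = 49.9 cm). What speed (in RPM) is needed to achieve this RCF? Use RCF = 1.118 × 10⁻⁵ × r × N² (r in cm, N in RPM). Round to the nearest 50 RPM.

N ≈ 6550 RPM

r = 49.9 / 2 = 24.95 cm
RCF = 1.118 × 10⁻⁵ × r × N²
12,000 = 1.118 × 10⁻⁵ × 24.95 × N²
N² = 12,000 / (27.8941 × 10⁻⁵) = 43,019,850
N ≈ √43,019,850 ≈ 6,559.0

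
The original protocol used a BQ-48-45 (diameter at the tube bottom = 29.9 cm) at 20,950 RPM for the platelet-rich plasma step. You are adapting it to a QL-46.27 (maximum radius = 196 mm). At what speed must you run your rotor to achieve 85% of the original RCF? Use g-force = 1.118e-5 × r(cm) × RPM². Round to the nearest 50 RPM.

≈ 16850 RPM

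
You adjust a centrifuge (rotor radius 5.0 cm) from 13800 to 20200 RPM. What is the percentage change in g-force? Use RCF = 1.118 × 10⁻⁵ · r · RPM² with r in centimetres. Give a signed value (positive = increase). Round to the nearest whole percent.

+114%

RCF ∝ N², so the ratio is (20200/13800)² = (1.463768)² = 2.1426.
Change = 2.1426 − 1 = +1.1426 → +114.3%.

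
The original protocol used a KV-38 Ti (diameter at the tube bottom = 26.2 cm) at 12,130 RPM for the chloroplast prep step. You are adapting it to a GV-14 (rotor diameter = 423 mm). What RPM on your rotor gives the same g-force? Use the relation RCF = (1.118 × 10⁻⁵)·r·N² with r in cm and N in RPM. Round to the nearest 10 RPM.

Original rotor: r = 26.2 / 2 = 13.1 cm
RCF_original = 1.118 × 10⁻⁵ × 13.1 × (12130)² = 1.118 × 10⁻⁵ × 13.1 × 147,136,900 ≈ 21,549.4 × g
Your rotor: r = 423 mm / 2 = 211.5 mm = 21.15 cm
21,549.4 = 1.118 × 10⁻⁵ × 21.15 × N²
N² = 21,549.4 / (23.6457 × 10⁻⁵) = 91,134,540
N ≈ √91,134,540 ≈ 9,546.4

≈ 9550 RPM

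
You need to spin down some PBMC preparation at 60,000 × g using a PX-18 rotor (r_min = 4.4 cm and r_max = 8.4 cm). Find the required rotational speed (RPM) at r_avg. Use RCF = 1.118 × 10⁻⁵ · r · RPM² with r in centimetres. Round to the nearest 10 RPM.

r_avg = (4.4 + 8.4) / 2 = 6.4 cm
RCF = 1.118 × 10⁻⁵ × r × N²
60,000 = 1.118 × 10⁻⁵ × 6.4 × N²
N² = 60,000 / (7.1552 × 10⁻⁵) = 838,550,984
N ≈ √838,550,984 ≈ 28,957.7

N ≈ 28960 RPM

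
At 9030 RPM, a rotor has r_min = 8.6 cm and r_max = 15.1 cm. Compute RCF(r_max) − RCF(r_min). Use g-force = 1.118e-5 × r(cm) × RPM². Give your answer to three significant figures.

5930 g

RCF_max = 1.118 × 10⁻⁵ × 15.1 × (9030)² = 1.118 × 10⁻⁵ × 15.1 × 81,540,900 ≈ 13,765.6 × g
RCF_min = 1.118 × 10⁻⁵ × 8.6 × (9030)² = 1.118 × 10⁻⁵ × 8.6 × 81,540,900 ≈ 7,840 × g
ΔRCF = 13,765.6 − 7,840 = 5,925.6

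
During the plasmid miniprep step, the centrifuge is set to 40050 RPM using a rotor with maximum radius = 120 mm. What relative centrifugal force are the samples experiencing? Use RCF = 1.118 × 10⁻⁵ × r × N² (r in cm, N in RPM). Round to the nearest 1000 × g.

r = 120 mm = 12.0 cm
RCF = 1.118 × 10⁻⁵ × 12 × (40050)² = 1.118 × 10⁻⁵ × 12 × 1,604,002,500 ≈ 215,193 × g

≈ 215000 ×g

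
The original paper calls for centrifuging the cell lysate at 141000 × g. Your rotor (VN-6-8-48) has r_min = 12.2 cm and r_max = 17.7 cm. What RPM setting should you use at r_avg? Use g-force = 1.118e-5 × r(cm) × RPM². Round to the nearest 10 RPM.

≈ 29040 RPM

r_avg = (12.2 + 17.7) / 2 = 14.95 cm
RCF = 1.118 × 10⁻⁵ × r × N²
141,000 = 1.118 × 10⁻⁵ × 14.95 × N²
N² = 141,000 / (16.7141 × 10⁻⁵) = 843,599,117
N ≈ √843,599,117 ≈ 29,044.8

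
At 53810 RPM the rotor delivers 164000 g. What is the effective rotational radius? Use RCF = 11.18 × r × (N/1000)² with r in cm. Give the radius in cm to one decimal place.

5.1 cm

RCF = 11.18 × r × (N/1000)²
164000 = 11.18 × r × (53.81)²
r = 164000 / (11.18 × 2895.5161) = 164000 / 32371.87 ≈ 5.066 cm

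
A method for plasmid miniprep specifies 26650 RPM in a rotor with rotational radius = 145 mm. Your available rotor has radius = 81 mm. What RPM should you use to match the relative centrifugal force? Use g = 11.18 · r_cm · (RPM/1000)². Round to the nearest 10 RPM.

Original rotor: r = 145 mm = 14.5 cm
RCF = 11.18 × r × (N/1000)²
RCF_original = 11.18 × 14.5 × (26.65)² = 11.18 × 14.5 × 710.2225 ≈ 115,134.2 × g
Your rotor: r = 81 mm = 8.1 cm
115,134.2 = 11.18 × 8.1 × (N/1000)²
(N/1000)² = 115,134.2 / 90.558 = 1271.386
N = 1000 × √1271.386 ≈ 35,656.5

35660 RPM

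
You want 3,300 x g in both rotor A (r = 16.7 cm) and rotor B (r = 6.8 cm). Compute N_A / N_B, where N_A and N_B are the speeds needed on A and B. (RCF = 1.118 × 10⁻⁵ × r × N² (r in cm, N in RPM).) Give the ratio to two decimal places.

At fixed RCF, N ∝ 1/√r, so N_A/N_B = √(r_B/r_A) = √(6.8/16.7) = √0.407186 = 0.6381.

0.64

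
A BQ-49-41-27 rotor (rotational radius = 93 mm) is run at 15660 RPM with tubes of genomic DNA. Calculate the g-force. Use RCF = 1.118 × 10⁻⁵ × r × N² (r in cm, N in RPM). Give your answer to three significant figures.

r = 93 mm = 9.3 cm
RCF = 1.118 × 10⁻⁵ × 9.3 × (15660)² = 1.118 × 10⁻⁵ × 9.3 × 245,235,600 ≈ 25,498.1 × g

≈ 25500 ×g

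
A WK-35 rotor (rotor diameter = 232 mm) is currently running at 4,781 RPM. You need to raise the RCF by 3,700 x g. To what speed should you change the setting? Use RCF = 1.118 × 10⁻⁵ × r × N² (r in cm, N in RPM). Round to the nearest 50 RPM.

≈ 7150 RPM

r = 232 mm / 2 = 116 mm = 11.6 cm
Current RCF = 1.118 × 10⁻⁵ × 11.6 × (4781)² = 1.118 × 10⁻⁵ × 11.6 × 22,857,961 ≈ 2,964.4 × g
Target RCF = 2,964.4 + 3,700 = 6,664.4 × g
N² = 6,664.4 / (12.9688 × 10⁻⁵) = 51,387,946
N ≈ √51,387,946 ≈ 7,168.5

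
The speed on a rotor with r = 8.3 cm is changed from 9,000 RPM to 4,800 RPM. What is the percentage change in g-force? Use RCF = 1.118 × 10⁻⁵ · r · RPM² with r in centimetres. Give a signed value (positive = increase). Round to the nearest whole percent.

-72%

RCF ∝ N², so the ratio is (4800/9000)² = (0.533333)² = 0.2844.
Change = 0.2844 − 1 = -0.7156 → -71.6%.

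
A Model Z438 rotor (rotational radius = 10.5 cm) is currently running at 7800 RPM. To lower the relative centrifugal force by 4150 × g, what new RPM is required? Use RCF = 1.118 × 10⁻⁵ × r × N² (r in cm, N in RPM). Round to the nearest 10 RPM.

5050 RPM

Current RCF = 1.118 × 10⁻⁵ × 10.5 × (7800)² = 1.118 × 10⁻⁵ × 10.5 × 60,840,000 ≈ 7,142 × g
Target RCF = 7,142 − 4,150 = 2,992 × g
N² = 2,992 / (11.739 × 10⁻⁵) = 25,487,691
N ≈ √25,487,691 ≈ 5,048.5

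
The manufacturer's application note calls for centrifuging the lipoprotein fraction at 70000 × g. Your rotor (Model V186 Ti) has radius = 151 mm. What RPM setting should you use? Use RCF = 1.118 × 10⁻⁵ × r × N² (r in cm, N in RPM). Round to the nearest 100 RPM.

r = 151 mm = 15.1 cm
70,000 = 1.118 × 10⁻⁵ × 15.1 × N²
N² = 70,000 / (16.8818 × 10⁻⁵) = 414,647,727
N ≈ √414,647,727 ≈ 20,362.9

20400 RPM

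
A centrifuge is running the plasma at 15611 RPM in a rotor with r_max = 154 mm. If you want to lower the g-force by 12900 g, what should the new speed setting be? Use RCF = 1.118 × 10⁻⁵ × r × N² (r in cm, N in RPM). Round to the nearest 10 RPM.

≈ 12990 RPM

r = 154 mm = 15.4 cm
Current RCF = 1.118 × 10⁻⁵ × 15.4 × (15611)² = 1.118 × 10⁻⁵ × 15.4 × 243,703,321 ≈ 41,958.9 × g
Target RCF = 41,958.9 − 12,900 = 29,058.9 × g
N² = 29,058.9 / (17.2172 × 10⁻⁵) = 168,778,315
N ≈ √168,778,315 ≈ 12,991.5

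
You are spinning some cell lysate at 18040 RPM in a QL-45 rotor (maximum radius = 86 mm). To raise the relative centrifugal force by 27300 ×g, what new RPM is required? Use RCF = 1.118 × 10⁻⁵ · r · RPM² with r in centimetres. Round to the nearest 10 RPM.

r = 86 mm = 8.6 cm
Current RCF = 1.118 × 10⁻⁵ × 8.6 × (18040)² = 1.118 × 10⁻⁵ × 8.6 × 325,441,600 ≈ 31,290.6 × g
Target RCF = 31,290.6 + 27,300 = 58,590.6 × g
N² = 58,590.6 / (9.6148 × 10⁻⁵) = 609,379,290
N ≈ √609,379,290 ≈ 24,685.6

≈ 24690 RPM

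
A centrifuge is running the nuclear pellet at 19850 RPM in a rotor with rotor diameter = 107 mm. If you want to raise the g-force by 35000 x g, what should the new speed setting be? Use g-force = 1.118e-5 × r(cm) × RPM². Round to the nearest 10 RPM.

r = 107 mm / 2 = 53.5 mm = 5.35 cm
Current RCF = 1.118 × 10⁻⁵ × 5.35 × (19850)² = 1.118 × 10⁻⁵ × 5.35 × 394,022,500 ≈ 23,567.7 × g
Target RCF = 23,567.7 + 35,000 = 58,567.7 × g
N² = 58,567.7 / (5.9813 × 10⁻⁵) = 979,180,111
N ≈ √979,180,111 ≈ 31,291.9

≈ 31290 RPM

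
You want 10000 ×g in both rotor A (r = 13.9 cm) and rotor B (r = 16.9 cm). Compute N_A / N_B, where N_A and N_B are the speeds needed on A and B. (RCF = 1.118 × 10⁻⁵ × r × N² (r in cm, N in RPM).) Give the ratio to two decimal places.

1.10

At fixed RCF, N ∝ 1/√r, so N_A/N_B = √(r_B/r_A) = √(16.9/13.9) = √1.215827 = 1.1026.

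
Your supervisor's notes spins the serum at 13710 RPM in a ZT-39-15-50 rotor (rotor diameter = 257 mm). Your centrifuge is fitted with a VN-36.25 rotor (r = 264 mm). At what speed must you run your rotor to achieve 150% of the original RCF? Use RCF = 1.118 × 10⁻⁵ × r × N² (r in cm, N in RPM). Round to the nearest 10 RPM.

11710 RPM

Original rotor: r = 257 mm / 2 = 128.5 mm = 12.85 cm
RCF = 1.118 × 10⁻⁵ × r × N²
RCF_original = 1.118 × 10⁻⁵ × 12.85 × (13710)² = 1.118 × 10⁻⁵ × 12.85 × 187,964,100 ≈ 27,003.5 × g
Target RCF = 1.5 × 27,003.5 ≈ 40,505.2 × g
Your rotor: r = 264 mm = 26.4 cm
40,505.2 = 1.118 × 10⁻⁵ × 26.4 × N²
N² = 40,505.2 / (29.5152 × 10⁻⁵) = 137,235,052
N ≈ √137,235,052 ≈ 11,714.7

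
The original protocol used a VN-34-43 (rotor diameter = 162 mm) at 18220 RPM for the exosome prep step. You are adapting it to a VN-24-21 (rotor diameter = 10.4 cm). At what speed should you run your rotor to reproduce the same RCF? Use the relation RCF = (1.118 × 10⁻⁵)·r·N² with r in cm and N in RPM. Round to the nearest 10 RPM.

22740 RPM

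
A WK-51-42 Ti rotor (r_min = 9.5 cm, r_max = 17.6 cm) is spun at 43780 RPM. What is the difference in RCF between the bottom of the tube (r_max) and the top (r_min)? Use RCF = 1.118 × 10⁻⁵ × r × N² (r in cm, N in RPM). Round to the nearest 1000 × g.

ΔRCF ≈ 174000 x g

ΔRCF = 1.118 × 10⁻⁵ × (r_max − r_min) × N² = 1.118 × 10⁻⁵ × 8.1 × 1,916,688,400 ≈ 173,571.5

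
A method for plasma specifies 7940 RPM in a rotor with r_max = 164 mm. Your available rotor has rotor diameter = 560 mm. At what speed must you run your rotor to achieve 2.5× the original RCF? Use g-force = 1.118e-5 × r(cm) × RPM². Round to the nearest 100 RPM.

Original rotor: r = 164 mm = 16.4 cm
RCF_original = 1.118 × 10⁻⁵ × 16.4 × (7940)² = 1.118 × 10⁻⁵ × 16.4 × 63,043,600 ≈ 11,559.2 × g
Target RCF = 2.5 × 11,559.2 ≈ 28,898 × g
Your rotor: r = 560 mm / 2 = 280 mm = 28 cm
28,898 = 1.118 × 10⁻⁵ × 28 × N²
N² = 28,898 / (31.304 × 10⁻⁵) = 92,314,081
N ≈ √92,314,081 ≈ 9,608.0

≈ 9600 RPM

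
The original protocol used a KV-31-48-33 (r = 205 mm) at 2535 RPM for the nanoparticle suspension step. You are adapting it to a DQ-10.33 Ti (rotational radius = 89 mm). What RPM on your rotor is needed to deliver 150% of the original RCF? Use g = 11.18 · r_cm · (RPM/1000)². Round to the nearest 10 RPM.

4710 RPM

Original rotor: r = 205 mm = 20.5 cm
RCF_original = 11.18 × 20.5 × (2.535)² = 11.18 × 20.5 × 6.426225 ≈ 1,472.8 × g
Target RCF = 1.5 × 1,472.8 ≈ 2,209.2 × g
Your rotor: r = 89 mm = 8.9 cm
2,209.2 = 11.18 × 8.9 × (N/1000)²
(N/1000)² = 2,209.2 / 99.502 = 22.20257
N = 1000 × √22.20257 ≈ 4,712.0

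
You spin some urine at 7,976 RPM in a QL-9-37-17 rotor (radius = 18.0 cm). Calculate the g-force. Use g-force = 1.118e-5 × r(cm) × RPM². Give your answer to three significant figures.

12800 ×g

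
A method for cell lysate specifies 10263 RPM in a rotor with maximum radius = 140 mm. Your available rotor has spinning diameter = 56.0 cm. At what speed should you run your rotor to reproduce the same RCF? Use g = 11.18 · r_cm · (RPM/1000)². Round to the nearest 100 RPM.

Original rotor: r = 140 mm = 14.0 cm
RCF_original = 11.18 × 14 × (10.263)² = 11.18 × 14 × 105.329169 ≈ 16,486.1 × g
Your rotor: r = 56.0 / 2 = 28 cm
16,486.1 = 11.18 × 28 × (N/1000)²
(N/1000)² = 16,486.1 / 313.04 = 52.66452
N = 1000 × √52.66452 ≈ 7,257.0

7300 RPM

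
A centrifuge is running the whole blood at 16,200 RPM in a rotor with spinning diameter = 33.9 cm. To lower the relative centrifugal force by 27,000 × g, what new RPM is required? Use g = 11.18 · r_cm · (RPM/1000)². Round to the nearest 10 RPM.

10950 RPM

r = 33.9 / 2 = 16.95 cm
Current RCF = 11.18 × 16.95 × (16.2)² = 11.18 × 16.95 × 262.44 ≈ 49,732.6 × g
Target RCF = 49,732.6 − 27,000 = 22,732.6 × g
(N/1000)² = 22,732.6 / 189.501 = 119.9603
N = 1000 × √119.9603 ≈ 10,952.6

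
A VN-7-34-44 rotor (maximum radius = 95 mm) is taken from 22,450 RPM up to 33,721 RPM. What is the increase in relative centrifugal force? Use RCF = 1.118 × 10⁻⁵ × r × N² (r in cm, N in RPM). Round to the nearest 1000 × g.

67000 ×g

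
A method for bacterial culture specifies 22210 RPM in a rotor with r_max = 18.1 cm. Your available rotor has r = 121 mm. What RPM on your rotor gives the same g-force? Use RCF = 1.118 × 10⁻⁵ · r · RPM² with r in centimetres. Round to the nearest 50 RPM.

≈ 27150 RPM

RCF = 1.118 × 10⁻⁵ × r × N²
RCF_original = 1.118 × 10⁻⁵ × 18.1 × (22210)² = 1.118 × 10⁻⁵ × 18.1 × 493,284,100 ≈ 99,820 × g
Your rotor: r = 121 mm = 12.1 cm
99,820 = 1.118 × 10⁻⁵ × 12.1 × N²
N² = 99,820 / (13.5278 × 10⁻⁵) = 737,887,905
N ≈ √737,887,905 ≈ 27,164.1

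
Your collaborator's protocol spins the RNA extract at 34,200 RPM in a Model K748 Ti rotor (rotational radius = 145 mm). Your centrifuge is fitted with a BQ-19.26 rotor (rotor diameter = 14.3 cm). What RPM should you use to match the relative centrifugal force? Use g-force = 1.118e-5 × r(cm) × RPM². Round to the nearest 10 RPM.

48700 RPM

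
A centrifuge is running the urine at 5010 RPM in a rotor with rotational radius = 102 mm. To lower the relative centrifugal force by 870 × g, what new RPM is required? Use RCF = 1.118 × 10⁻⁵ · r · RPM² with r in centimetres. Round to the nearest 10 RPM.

r = 102 mm = 10.2 cm
Current RCF = 1.118 × 10⁻⁵ × 10.2 × (5010)² = 1.118 × 10⁻⁵ × 10.2 × 25,100,100 ≈ 2,862.3 × g
Target RCF = 2,862.3 − 870 = 1,992.3 × g
N² = 1,992.3 / (11.4036 × 10⁻⁵) = 17,470,799
N ≈ √17,470,799 ≈ 4,179.8

≈ 4180 RPM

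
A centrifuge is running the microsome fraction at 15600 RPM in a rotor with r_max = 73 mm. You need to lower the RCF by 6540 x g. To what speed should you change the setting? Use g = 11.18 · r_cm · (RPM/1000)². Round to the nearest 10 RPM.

r = 73 mm = 7.3 cm
Current RCF = 11.18 × 7.3 × (15.6)² = 11.18 × 7.3 × 243.36 ≈ 19,861.6 × g
Target RCF = 19,861.6 − 6,540 = 13,321.6 × g
(N/1000)² = 13,321.6 / 81.614 = 163.2269
N = 1000 × √163.2269 ≈ 12,776.0

N₂ ≈ 12780 RPM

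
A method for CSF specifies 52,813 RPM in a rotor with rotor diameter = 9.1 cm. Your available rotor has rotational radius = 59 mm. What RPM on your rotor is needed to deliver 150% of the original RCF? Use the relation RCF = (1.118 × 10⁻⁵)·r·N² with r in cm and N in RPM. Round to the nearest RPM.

Original rotor: r = 9.1 / 2 = 4.55 cm
RCF_original = 1.118 × 10⁻⁵ × 4.55 × (52813)² = 1.118 × 10⁻⁵ × 4.55 × 2,789,212,969 ≈ 141,884.5 × g
Target RCF = 1.5 × 141,884.5 ≈ 212,826.8 × g
Your rotor: r = 59 mm = 5.9 cm
212,826.8 = 1.118 × 10⁻⁵ × 5.9 × N²
N² = 212,826.8 / (6.5962 × 10⁻⁵) = 3,226,506,170
N ≈ √3,226,506,170 ≈ 56,802.3

56802 RPM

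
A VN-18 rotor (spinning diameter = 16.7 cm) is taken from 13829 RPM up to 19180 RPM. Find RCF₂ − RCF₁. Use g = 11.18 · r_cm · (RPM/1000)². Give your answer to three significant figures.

r = 16.7 / 2 = 8.35 cm
RCF₁ = 11.18 × 8.35 × (13.829)² = 11.18 × 8.35 × 191.241241 ≈ 17,852.9 × g
RCF₂ = 11.18 × 8.35 × (19.18)² = 11.18 × 8.35 × 367.8724 ≈ 34,342 × g
Increase = 34,342 − 17,852.9 = 16,489.1

≈ 16500 g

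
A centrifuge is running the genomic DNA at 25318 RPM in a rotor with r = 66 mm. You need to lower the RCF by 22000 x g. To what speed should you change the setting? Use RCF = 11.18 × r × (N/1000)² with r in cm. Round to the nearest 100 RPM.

r = 66 mm = 6.6 cm
Current RCF = 11.18 × 6.6 × (25.318)² = 11.18 × 6.6 × 641.001124 ≈ 47,298.2 × g
Target RCF = 47,298.2 − 22,000 = 25,298.2 × g
(N/1000)² = 25,298.2 / 73.788 = 342.8498
N = 1000 × √342.8498 ≈ 18,516.2

N₂ ≈ 18500 RPM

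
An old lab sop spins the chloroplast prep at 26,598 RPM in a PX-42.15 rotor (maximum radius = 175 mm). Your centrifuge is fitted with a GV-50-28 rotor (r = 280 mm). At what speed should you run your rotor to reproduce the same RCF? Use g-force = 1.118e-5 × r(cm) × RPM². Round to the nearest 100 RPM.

≈ 21000 RPM

Original rotor: r = 175 mm = 17.5 cm
RCF = 1.118 × 10⁻⁵ × r × N²
RCF_original = 1.118 × 10⁻⁵ × 17.5 × (26598)² = 1.118 × 10⁻⁵ × 17.5 × 707,453,604 ≈ 138,413.3 × g
Your rotor: r = 280 mm = 28.0 cm
138,413.3 = 1.118 × 10⁻⁵ × 28 × N²
N² = 138,413.3 / (31.304 × 10⁻⁵) = 442,158,510
N ≈ √442,158,510 ≈ 21,027.6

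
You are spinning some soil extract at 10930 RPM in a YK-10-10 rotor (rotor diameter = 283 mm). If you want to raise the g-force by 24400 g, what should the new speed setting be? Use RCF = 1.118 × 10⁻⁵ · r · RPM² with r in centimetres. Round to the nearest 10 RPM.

r = 283 mm / 2 = 141.5 mm = 14.15 cm
Current RCF = 1.118 × 10⁻⁵ × 14.15 × (10930)² = 1.118 × 10⁻⁵ × 14.15 × 119,464,900 ≈ 18,899 × g
Target RCF = 18,899 + 24,400 = 43,299 × g
N² = 43,299 / (15.8197 × 10⁻⁵) = 273,703,041
N ≈ √273,703,041 ≈ 16,544.0

16540 RPM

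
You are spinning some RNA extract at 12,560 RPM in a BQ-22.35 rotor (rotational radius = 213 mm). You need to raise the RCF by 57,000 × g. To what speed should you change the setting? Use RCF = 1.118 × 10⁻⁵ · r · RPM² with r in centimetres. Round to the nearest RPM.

r = 213 mm = 21.3 cm
Current RCF = 1.118 × 10⁻⁵ × 21.3 × (12560)² = 1.118 × 10⁻⁵ × 21.3 × 157,753,600 ≈ 37,566.5 × g
Target RCF = 37,566.5 + 57,000 = 94,566.5 × g
N² = 94,566.5 / (23.8134 × 10⁻⁵) = 397,114,650
N ≈ √397,114,650 ≈ 19,927.7

N₂ ≈ 19928 RPM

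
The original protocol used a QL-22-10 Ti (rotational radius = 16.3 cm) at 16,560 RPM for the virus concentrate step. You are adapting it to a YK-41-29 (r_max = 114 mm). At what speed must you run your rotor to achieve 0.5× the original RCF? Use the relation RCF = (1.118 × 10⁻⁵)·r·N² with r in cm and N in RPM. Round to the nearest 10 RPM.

RCF_original = 1.118 × 10⁻⁵ × 16.3 × (16560)² = 1.118 × 10⁻⁵ × 16.3 × 274,233,600 ≈ 49,974.7 × g
Target RCF = 0.5 × 49,974.7 ≈ 24,987.3 × g
Your rotor: r = 114 mm = 11.4 cm
24,987.3 = 1.118 × 10⁻⁵ × 11.4 × N²
N² = 24,987.3 / (12.7452 × 10⁻⁵) = 196,052,632
N ≈ √196,052,632 ≈ 14,001.9

14000 RPM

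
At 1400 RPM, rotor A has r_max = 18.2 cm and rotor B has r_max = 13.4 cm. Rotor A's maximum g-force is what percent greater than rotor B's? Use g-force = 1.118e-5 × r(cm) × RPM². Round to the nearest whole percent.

At equal RPM, RCF scales linearly with r: ratio = 18.2 / 13.4 = 1.3582.
So rotor A delivers 35.8% more g-force.

36%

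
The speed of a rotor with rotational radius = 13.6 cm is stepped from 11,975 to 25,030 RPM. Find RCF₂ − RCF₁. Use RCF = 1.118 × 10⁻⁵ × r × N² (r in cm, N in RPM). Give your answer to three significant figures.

RCF₁ = 1.118 × 10⁻⁵ × 13.6 × (11975)² = 1.118 × 10⁻⁵ × 13.6 × 143,400,625 ≈ 21,803.8 × g
RCF₂ = 1.118 × 10⁻⁵ × 13.6 × (25030)² = 1.118 × 10⁻⁵ × 13.6 × 626,500,900 ≈ 95,258.2 × g
Increase = 95,258.2 − 21,803.8 = 73,454.4

73500 ×g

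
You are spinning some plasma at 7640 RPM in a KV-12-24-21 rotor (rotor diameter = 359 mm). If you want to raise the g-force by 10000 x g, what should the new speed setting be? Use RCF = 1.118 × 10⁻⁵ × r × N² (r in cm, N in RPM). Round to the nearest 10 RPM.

10400 RPM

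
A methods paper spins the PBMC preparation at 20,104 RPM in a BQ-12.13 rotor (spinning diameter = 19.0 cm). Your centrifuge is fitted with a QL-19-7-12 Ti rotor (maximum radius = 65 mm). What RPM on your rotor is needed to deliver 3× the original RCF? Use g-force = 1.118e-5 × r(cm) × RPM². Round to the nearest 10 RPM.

≈ 42100 RPM

Original rotor: r = 19.0 / 2 = 9.5 cm
RCF_original = 1.118 × 10⁻⁵ × 9.5 × (20104)² = 1.118 × 10⁻⁵ × 9.5 × 404,170,816 ≈ 42,927 × g
Target RCF = 3 × 42,927 ≈ 128,781 × g
Your rotor: r = 65 mm = 6.5 cm
128,781 = 1.118 × 10⁻⁵ × 6.5 × N²
N² = 128,781 / (7.267 × 10⁻⁵) = 1,772,134,306
N ≈ √1,772,134,306 ≈ 42,096.7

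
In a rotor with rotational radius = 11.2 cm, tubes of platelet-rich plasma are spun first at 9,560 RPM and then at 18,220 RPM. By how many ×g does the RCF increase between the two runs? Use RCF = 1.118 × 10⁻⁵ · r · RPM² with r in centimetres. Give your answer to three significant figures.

RCF₁ = 1.118 × 10⁻⁵ × 11.2 × (9560)² = 1.118 × 10⁻⁵ × 11.2 × 91,393,600 ≈ 11,443.9 × g
RCF₂ = 1.118 × 10⁻⁵ × 11.2 × (18220)² = 1.118 × 10⁻⁵ × 11.2 × 331,968,400 ≈ 41,567.8 × g
Increase = 41,567.8 − 11,443.9 = 30,123.9

30100 ×g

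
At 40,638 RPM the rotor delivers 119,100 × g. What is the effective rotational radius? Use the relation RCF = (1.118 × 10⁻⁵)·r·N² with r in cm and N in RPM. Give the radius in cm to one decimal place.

119100 = 1.118 × 10⁻⁵ × r × (40638)²
r = 119100 / (1.118 × 10⁻⁵ × 1,651,447,044) = 119100 / 18463.18 ≈ 6.451 cm

6.5 cm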